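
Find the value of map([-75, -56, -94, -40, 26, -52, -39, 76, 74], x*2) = [-150, -112, -188, -80, 52, -104, -78, 152, 148]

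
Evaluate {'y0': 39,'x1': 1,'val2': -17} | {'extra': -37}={'y0': 39, 'x1': 1, 'val2': -17, 'extra': -37}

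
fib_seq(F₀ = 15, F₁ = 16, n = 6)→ F_2 = F_1 + F_0 = 31
F_3 = F_2 + F_1 = 47
F_4 = F_3 + F_2 = 78
...
= [15, 16, 31, 47, 78, 125]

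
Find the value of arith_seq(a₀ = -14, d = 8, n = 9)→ a_0 = -14 + 0*8 = -14
a_1 = -14 + 1*8 = -6
a_2 = -14 + 2*8 = 2
...
= [-14, -6, 2, 10, 18, 26, 34, 42, 50]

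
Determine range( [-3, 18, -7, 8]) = 25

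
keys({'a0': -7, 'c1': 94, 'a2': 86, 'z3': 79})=['a0', 'c1', 'a2', 'z3']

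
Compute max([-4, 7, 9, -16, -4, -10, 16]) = 16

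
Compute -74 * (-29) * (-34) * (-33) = 2407812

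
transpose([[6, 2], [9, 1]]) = [[6, 9], [2, 1]]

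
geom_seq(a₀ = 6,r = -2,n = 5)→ [6, -12, 24, -48, 96]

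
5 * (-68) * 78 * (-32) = 848640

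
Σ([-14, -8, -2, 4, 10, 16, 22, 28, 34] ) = (-14) + (-8) + (-2) + 4 + 10 + 16 + 22 + 28 + 34
= 90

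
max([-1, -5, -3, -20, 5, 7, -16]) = 7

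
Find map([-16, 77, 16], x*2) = -16*2=-32, 77*2=154, 16*2=32
= [-32, 154, 32]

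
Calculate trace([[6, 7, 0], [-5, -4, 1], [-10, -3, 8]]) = diagonal: 6 + (-4) + 8
= 10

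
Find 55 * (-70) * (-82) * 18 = 5682600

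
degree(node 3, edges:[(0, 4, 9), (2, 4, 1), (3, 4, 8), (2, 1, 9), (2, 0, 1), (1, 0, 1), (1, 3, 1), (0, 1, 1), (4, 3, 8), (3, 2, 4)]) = 4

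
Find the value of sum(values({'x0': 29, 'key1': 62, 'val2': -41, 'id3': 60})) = 110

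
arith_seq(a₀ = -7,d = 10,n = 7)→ [-7, 3, 13, 23, 33, 43, 53]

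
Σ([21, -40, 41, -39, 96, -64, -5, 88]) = 21 + (-40) + 41 + (-39) + 96 + (-64) + (-5) + 88
= 98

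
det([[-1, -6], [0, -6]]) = 6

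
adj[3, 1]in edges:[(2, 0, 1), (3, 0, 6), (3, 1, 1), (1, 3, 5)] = 1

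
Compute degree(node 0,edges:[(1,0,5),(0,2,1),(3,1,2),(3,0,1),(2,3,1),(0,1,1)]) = 4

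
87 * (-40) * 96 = -334080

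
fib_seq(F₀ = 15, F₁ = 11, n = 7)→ F_2 = F_1 + F_0 = 26
F_3 = F_2 + F_1 = 37
F_4 = F_3 + F_2 = 63
...
= [15, 11, 26, 37, 63, 100, 163]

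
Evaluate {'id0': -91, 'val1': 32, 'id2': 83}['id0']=-91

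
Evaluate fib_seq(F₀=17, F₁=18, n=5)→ [17, 18, 35, 53, 88]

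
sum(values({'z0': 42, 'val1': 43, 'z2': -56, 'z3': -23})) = 42 + 43 + (-56) + (-23)
= 6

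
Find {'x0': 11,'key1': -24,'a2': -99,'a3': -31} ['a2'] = -99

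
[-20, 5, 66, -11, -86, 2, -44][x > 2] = keep x where x > 2: -20✗, 5✓, 66✓, -11✗, -86✗, 2✗, -44✗
= [5, 66]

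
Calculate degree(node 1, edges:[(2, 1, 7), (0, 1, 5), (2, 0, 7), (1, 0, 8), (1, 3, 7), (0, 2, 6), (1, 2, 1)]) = incident: (2,1), (0,1), (1,0), (1,3), (1,2)
= 5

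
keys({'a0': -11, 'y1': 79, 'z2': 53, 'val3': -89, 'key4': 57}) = ['a0', 'y1', 'z2', 'val3', 'key4']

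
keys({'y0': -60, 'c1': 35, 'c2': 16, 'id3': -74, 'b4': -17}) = ['y0', 'c1', 'c2', 'id3', 'b4']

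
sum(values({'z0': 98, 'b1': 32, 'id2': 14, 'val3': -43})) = 98 + 32 + 14 + (-43)
= 101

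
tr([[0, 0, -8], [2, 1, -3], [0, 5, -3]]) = -2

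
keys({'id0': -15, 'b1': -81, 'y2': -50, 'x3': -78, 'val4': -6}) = ['id0', 'b1', 'y2', 'x3', 'val4']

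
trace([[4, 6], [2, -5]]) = -1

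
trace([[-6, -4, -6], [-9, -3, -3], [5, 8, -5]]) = diagonal: (-6) + (-3) + (-5)
= -14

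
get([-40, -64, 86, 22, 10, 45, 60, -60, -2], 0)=-40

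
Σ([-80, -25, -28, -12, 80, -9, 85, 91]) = 102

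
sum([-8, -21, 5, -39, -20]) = -83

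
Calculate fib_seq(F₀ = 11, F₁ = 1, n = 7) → [11, 1, 12, 13, 25, 38, 63]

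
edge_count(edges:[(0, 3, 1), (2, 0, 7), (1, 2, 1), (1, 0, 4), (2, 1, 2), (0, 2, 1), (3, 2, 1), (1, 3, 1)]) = 8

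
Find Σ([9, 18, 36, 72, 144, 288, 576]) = 1143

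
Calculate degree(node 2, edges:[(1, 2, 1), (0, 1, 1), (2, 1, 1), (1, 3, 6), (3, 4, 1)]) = incident: (1,2), (2,1)
= 2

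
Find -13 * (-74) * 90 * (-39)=-3376620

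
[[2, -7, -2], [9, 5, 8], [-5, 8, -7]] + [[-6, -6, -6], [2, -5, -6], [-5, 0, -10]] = [[-4, -13, -8], [11, 0, 2], [-10, 8, -17]]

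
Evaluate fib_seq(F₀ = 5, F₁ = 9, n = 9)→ [5, 9, 14, 23, 37, 60, 97, 157, 254]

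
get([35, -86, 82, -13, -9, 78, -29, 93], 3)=-13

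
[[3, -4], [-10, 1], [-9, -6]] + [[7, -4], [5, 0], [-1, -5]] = [[10, -8], [-5, 1], [-10, -11]]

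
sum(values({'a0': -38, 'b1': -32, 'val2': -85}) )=-155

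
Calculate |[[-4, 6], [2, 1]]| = -16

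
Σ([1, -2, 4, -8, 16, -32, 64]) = 1 + -2 + 4 + -8 + 16 + -32 + 64
= 43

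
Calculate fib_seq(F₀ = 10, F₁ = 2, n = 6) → [10, 2, 12, 14, 26, 40]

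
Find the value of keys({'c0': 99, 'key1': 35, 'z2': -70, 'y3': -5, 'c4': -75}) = ['c0', 'key1', 'z2', 'y3', 'c4']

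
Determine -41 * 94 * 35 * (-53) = 7149170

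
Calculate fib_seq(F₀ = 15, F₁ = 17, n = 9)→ [15, 17, 32, 49, 81, 130, 211, 341, 552]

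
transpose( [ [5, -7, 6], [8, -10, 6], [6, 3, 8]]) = [[5, 8, 6], [-7, -10, 3], [6, 6, 8]]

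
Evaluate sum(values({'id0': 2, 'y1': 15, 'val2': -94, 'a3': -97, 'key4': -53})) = 2 + 15 + (-94) + (-97) + (-53)
= -227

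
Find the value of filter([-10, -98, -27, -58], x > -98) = keep x where x > -98: -10✓, -98✗, -27✓, -58✓
= [-10, -27, -58]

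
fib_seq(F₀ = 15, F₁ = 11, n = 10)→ F_2 = F_1 + F_0 = 26
F_3 = F_2 + F_1 = 37
F_4 = F_3 + F_2 = 63
...
= [15, 11, 26, 37, 63, 100, 163, 263, 426, 689]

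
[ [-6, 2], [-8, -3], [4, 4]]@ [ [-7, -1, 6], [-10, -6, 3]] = C[0][0] = (-6)*(-7) + (2)*(-10) = 22
C[0][1] = (-6)*(-1) + (2)*(-6) = -6
C[0][2] = (-6)*(6) + (2)*(3) = -30
C[1][0] = (-8)*(-7) + (-3)*(-10) = 86
C[1][1] = (-8)*(-1) + (-3)*(-6) = 26
C[1][2] = (-8)*(6) + (-3)*(3) = -57
... (3 more cells)
= [[22, -6, -30], [86, 26, -57], [-68, -28, 36]]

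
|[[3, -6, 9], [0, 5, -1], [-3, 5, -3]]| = (1)*(3)*det([[5, -1], [5, -3]]) + (-1)*(-6)*det([[0, -1], [-3, -3]]) + (1)*(9)*det([[0, 5], [-3, 5]])
= -30 + -18 + 135
= 87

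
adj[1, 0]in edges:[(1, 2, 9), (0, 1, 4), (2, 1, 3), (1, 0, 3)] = 3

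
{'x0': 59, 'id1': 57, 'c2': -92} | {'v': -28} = {'x0': 59, 'id1': 57, 'c2': -92, 'v': -28}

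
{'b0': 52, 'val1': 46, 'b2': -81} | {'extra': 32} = {'b0': 52, 'val1': 46, 'b2': -81, 'extra': 32}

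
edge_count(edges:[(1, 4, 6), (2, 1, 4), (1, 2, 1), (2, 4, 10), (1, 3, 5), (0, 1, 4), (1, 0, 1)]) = 7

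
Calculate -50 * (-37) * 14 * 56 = 1450400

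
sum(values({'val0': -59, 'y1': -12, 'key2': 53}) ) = -18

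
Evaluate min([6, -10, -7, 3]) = -10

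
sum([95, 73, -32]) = 95 + 73 + (-32)
= 136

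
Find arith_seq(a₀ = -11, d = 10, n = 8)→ [-11, -1, 9, 19, 29, 39, 49, 59]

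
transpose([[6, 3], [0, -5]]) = [[6, 0], [3, -5]]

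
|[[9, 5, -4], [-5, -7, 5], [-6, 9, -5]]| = (1)*(9)*det([[-7, 5], [9, -5]]) + (-1)*(5)*det([[-5, 5], [-6, -5]]) + (1)*(-4)*det([[-5, -7], [-6, 9]])
= -90 + -275 + 348
= -17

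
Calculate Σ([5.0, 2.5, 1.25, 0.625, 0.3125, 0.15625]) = 9.84375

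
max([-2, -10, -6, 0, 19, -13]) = 19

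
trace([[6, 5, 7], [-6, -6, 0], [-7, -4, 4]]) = diagonal: 6 + (-6) + 4
= 4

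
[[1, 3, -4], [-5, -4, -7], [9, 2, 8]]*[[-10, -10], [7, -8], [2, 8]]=[[3, -66], [8, 26], [-60, -42]]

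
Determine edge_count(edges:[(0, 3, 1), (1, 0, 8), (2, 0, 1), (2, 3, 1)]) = 4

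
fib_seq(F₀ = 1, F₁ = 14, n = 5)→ [1, 14, 15, 29, 44]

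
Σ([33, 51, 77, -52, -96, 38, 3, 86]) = 33 + 51 + 77 + (-52) + (-96) + 38 + 3 + 86
= 140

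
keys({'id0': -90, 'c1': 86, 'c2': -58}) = ['id0', 'c1', 'c2']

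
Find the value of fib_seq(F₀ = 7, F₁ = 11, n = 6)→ [7, 11, 18, 29, 47, 76]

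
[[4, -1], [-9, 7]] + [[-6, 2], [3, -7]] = [[-2, 1], [-6, 0]]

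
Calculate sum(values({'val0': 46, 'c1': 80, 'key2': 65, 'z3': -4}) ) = 46 + 80 + 65 + (-4)
= 187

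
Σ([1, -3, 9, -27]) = 1 + -3 + 9 + -27
= -20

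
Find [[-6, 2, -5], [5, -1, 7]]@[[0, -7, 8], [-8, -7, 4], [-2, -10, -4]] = [[-6, 78, -20], [-6, -98, 8]]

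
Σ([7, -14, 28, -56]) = -35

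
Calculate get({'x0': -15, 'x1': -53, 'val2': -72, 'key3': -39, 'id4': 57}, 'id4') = 57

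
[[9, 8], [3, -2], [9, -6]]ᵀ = [[9, 3, 9], [8, -2, -6]]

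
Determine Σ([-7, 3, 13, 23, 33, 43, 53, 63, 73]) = 297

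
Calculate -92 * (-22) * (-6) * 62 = -752928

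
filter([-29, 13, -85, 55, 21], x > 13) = [55, 21]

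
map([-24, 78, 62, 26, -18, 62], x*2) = -24*2=-48, 78*2=156, 62*2=124, 26*2=52, -18*2=-36, 62*2=124
= [-48, 156, 124, 52, -36, 124]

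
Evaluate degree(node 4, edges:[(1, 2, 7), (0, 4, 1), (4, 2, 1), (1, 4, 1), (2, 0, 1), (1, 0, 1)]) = incident: (0,4), (4,2), (1,4)
= 3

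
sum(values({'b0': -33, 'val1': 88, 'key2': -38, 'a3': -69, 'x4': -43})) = -95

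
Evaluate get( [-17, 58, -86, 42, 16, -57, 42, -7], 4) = 16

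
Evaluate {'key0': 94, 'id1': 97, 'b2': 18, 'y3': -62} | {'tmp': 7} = {'key0': 94, 'id1': 97, 'b2': 18, 'y3': -62, 'tmp': 7}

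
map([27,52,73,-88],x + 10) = [37, 62, 83, -78]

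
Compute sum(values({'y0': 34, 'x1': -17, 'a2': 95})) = 34 + (-17) + 95
= 112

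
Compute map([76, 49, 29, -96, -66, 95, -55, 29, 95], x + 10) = [86, 59, 39, -86, -56, 105, -45, 39, 105]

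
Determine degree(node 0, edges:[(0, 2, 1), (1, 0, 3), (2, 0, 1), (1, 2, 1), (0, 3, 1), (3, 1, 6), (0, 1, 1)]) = 5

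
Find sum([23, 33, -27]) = 23 + 33 + (-27)
= 29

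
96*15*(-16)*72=-1658880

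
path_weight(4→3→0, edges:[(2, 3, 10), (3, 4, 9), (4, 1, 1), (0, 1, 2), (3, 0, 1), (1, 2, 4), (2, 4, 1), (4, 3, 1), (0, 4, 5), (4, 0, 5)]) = 2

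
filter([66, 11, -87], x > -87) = keep x where x > -87: 66✓, 11✓, -87✗
= [66, 11]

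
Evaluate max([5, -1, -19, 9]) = 9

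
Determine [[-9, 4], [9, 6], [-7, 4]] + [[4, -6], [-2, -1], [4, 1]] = [[-5, -2], [7, 5], [-3, 5]]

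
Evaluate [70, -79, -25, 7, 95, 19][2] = -25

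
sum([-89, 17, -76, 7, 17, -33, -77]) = -234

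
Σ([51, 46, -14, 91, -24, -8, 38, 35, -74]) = 51 + 46 + (-14) + 91 + (-24) + (-8) + 38 + 35 + (-74)
= 141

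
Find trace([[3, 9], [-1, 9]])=12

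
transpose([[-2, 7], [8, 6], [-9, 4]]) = [[-2, 8, -9], [7, 6, 4]]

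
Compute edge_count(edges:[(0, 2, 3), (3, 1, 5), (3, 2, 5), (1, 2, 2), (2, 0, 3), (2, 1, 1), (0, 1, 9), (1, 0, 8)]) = 8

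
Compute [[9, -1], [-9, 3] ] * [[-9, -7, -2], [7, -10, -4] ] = [[-88, -53, -14], [102, 33, 6]]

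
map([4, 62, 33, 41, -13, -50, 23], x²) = [16, 3844, 1089, 1681, 169, 2500, 529]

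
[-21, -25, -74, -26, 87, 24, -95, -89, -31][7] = -89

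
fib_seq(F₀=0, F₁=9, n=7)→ F_2 = F_1 + F_0 = 9
F_3 = F_2 + F_1 = 18
F_4 = F_3 + F_2 = 27
...
= [0, 9, 9, 18, 27, 45, 72]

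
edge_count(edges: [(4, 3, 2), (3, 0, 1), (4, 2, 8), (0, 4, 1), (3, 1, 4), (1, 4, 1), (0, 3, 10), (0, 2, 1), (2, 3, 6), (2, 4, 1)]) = 10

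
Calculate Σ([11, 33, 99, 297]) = 440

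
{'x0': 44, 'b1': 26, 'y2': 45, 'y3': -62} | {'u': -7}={'x0': 44, 'b1': 26, 'y2': 45, 'y3': -62, 'u': -7}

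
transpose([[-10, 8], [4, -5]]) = [[-10, 4], [8, -5]]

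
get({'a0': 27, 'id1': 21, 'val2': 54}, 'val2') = 54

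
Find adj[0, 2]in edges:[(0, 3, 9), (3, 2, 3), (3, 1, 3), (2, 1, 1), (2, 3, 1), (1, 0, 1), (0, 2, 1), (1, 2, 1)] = 1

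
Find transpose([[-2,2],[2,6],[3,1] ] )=[[-2, 2, 3], [2, 6, 1]]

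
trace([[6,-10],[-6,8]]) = diagonal: 6 + 8
= 14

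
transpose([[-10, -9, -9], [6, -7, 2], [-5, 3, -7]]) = [[-10, 6, -5], [-9, -7, 3], [-9, 2, -7]]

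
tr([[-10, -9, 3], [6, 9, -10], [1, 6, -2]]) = -3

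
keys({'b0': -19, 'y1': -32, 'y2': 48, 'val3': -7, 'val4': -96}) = ['b0', 'y1', 'y2', 'val3', 'val4']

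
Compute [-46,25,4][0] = -46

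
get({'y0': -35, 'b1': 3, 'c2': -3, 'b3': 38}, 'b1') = 3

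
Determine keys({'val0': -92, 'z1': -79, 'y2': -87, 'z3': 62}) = ['val0', 'z1', 'y2', 'z3']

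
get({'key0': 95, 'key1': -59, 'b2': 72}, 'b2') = 72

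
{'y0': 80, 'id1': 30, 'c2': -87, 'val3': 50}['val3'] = 50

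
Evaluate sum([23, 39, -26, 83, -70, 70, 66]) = 185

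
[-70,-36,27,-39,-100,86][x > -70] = keep x where x > -70: -70✗, -36✓, 27✓, -39✓, -100✗, 86✓
= [-36, 27, -39, 86]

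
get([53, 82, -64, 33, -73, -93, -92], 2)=-64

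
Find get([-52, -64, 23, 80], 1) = -64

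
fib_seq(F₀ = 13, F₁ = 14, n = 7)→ F_2 = F_1 + F_0 = 27
F_3 = F_2 + F_1 = 41
F_4 = F_3 + F_2 = 68
...
= [13, 14, 27, 41, 68, 109, 177]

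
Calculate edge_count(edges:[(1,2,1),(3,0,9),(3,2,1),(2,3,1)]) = 4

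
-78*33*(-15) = 38610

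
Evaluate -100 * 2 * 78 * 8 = -124800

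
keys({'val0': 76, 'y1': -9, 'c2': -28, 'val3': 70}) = ['val0', 'y1', 'c2', 'val3']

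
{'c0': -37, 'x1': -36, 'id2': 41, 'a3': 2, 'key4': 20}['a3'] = 2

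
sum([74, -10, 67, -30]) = 74 + (-10) + 67 + (-30)
= 101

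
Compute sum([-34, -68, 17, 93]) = 8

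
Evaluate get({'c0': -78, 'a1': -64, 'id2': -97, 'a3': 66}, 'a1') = -64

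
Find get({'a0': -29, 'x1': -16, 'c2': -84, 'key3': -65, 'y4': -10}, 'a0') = -29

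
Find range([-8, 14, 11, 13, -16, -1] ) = 30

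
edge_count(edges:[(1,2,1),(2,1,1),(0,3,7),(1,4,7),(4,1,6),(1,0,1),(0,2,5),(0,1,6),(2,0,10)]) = 9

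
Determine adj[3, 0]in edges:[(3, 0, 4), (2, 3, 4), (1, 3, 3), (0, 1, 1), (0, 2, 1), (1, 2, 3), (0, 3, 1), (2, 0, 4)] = 4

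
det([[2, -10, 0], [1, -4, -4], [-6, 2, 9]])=-206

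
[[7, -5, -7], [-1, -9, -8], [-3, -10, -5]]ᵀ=[[7, -1, -3], [-5, -9, -10], [-7, -8, -5]]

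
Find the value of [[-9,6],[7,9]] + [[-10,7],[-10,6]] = [[-19, 13], [-3, 15]]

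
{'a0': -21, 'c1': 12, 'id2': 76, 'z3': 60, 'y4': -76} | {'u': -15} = {'a0': -21, 'c1': 12, 'id2': 76, 'z3': 60, 'y4': -76, 'u': -15}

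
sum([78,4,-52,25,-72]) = 78 + 4 + (-52) + 25 + (-72)
= -17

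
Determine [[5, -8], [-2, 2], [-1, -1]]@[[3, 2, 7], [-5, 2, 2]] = [[55, -6, 19], [-16, 0, -10], [2, -4, -9]]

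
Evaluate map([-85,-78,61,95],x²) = (-85)²=7225, (-78)²=6084, (61)²=3721, (95)²=9025
= [7225, 6084, 3721, 9025]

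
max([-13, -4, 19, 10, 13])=19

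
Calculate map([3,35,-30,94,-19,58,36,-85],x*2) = 3*2=6, 35*2=70, -30*2=-60, 94*2=188, -19*2=-38, 58*2=116, 36*2=72, -85*2=-170
= [6, 70, -60, 188, -38, 116, 72, -170]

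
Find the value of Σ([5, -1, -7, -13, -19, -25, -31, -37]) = 5 + (-1) + (-7) + (-13) + (-19) + (-25) + (-31) + (-37)
= -128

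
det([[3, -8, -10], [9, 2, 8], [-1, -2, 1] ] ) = 350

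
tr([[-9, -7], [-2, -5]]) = -14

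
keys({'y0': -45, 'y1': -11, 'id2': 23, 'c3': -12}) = ['y0', 'y1', 'id2', 'c3']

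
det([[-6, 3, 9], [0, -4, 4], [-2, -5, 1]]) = -192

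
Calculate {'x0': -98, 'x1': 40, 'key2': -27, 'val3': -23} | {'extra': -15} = {'x0': -98, 'x1': 40, 'key2': -27, 'val3': -23, 'extra': -15}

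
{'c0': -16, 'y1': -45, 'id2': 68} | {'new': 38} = {'c0': -16, 'y1': -45, 'id2': 68, 'new': 38}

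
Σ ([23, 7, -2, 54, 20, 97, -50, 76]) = 23 + 7 + (-2) + 54 + 20 + 97 + (-50) + 76
= 225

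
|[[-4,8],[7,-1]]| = (-4)*(-1) - (8)*(7)
= -52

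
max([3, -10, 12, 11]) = 12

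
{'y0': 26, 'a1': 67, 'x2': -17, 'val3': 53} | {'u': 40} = {'y0': 26, 'a1': 67, 'x2': -17, 'val3': 53, 'u': 40}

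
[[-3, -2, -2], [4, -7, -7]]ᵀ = [[-3, 4], [-2, -7], [-2, -7]]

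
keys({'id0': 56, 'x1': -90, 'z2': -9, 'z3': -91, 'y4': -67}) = ['id0', 'x1', 'z2', 'z3', 'y4']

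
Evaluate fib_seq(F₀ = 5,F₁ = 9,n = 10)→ [5, 9, 14, 23, 37, 60, 97, 157, 254, 411]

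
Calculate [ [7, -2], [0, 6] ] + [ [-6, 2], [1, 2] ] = [[1, 0], [1, 8]]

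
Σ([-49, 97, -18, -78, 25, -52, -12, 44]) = -43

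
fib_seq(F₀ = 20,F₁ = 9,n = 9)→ [20, 9, 29, 38, 67, 105, 172, 277, 449]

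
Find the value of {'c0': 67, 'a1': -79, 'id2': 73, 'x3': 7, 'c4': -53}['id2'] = 73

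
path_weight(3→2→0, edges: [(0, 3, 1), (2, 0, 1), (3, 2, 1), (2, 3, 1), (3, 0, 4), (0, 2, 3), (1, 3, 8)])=w(3→2)=1 + w(2→0)=1
= 2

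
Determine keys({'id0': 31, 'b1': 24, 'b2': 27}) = ['id0', 'b1', 'b2']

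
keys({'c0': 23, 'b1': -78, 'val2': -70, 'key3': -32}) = ['c0', 'b1', 'val2', 'key3']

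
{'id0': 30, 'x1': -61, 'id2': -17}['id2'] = -17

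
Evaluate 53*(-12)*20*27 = -343440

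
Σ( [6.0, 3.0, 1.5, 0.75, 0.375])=6.0 + 3.0 + 1.5 + 0.75 + 0.375
= 11.625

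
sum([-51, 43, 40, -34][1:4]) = slice → [43, 40, -34]
43 + 40 + (-34)
= 49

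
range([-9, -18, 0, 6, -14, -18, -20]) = 26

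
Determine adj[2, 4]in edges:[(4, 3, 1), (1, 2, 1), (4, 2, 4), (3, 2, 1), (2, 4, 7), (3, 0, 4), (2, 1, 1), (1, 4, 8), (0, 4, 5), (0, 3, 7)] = 7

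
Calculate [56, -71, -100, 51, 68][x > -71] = keep x where x > -71: 56✓, -71✗, -100✗, 51✓, 68✓
= [56, 51, 68]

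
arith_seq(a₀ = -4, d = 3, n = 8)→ [-4, -1, 2, 5, 8, 11, 14, 17]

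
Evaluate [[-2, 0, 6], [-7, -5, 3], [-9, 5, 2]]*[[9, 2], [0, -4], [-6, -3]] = C[0][0] = (-2)*(9) + (0)*(0) + (6)*(-6) = -54
C[0][1] = (-2)*(2) + (0)*(-4) + (6)*(-3) = -22
C[1][0] = (-7)*(9) + (-5)*(0) + (3)*(-6) = -81
C[1][1] = (-7)*(2) + (-5)*(-4) + (3)*(-3) = -3
C[2][0] = (-9)*(9) + (5)*(0) + (2)*(-6) = -93
C[2][1] = (-9)*(2) + (5)*(-4) + (2)*(-3) = -44
= [[-54, -22], [-81, -3], [-93, -44]]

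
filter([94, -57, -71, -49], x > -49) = [94]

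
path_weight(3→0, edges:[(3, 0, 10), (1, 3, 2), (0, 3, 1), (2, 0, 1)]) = w(3→0)=10
= 10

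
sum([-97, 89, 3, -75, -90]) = (-97) + 89 + 3 + (-75) + (-90)
= -170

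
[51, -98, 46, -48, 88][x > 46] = [51, 88]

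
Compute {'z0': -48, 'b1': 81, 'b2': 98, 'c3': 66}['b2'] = 98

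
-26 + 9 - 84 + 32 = -69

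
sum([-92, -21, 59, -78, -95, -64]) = (-92) + (-21) + 59 + (-78) + (-95) + (-64)
= -291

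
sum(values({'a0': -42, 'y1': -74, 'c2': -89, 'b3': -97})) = -302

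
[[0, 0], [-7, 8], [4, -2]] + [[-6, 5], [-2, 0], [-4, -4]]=[[-6, 5], [-9, 8], [0, -6]]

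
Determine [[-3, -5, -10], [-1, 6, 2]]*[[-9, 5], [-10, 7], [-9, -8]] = [[167, 30], [-69, 21]]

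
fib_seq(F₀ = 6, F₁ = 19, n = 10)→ [6, 19, 25, 44, 69, 113, 182, 295, 477, 772]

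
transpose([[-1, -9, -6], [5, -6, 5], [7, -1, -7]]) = [[-1, 5, 7], [-9, -6, -1], [-6, 5, -7]]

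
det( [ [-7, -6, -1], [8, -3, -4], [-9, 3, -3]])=-504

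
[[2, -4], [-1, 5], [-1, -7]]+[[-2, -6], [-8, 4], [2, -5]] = [[0, -10], [-9, 9], [1, -12]]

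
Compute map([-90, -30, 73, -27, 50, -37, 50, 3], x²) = (-90)²=8100, (-30)²=900, (73)²=5329, (-27)²=729, (50)²=2500, (-37)²=1369, (50)²=2500, (3)²=9
= [8100, 900, 5329, 729, 2500, 1369, 2500, 9]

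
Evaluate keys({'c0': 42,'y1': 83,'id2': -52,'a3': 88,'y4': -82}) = ['c0', 'y1', 'id2', 'a3', 'y4']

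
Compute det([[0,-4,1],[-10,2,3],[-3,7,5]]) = (1)*(0)*det([[2, 3], [7, 5]]) + (-1)*(-4)*det([[-10, 3], [-3, 5]]) + (1)*(1)*det([[-10, 2], [-3, 7]])
= 0 + -164 + -64
= -228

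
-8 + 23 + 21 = 36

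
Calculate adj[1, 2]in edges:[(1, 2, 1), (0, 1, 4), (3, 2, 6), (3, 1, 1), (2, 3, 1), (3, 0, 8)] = 1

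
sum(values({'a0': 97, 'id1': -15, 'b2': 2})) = 84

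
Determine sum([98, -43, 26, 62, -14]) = 98 + (-43) + 26 + 62 + (-14)
= 129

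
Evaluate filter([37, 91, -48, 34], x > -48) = keep x where x > -48: 37✓, 91✓, -48✗, 34✓
= [37, 91, 34]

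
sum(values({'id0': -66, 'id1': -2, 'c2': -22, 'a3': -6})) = -96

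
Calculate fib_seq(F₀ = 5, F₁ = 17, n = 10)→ F_2 = F_1 + F_0 = 22
F_3 = F_2 + F_1 = 39
F_4 = F_3 + F_2 = 61
...
= [5, 17, 22, 39, 61, 100, 161, 261, 422, 683]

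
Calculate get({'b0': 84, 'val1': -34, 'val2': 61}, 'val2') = 61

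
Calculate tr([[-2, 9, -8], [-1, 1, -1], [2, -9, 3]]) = diagonal: (-2) + 1 + 3
= 2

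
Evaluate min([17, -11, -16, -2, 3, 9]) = -16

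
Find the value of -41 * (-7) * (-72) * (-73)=1508472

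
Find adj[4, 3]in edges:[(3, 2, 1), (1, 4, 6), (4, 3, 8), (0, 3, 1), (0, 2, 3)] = 8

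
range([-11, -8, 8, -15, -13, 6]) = 23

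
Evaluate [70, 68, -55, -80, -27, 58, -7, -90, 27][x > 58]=[70, 68]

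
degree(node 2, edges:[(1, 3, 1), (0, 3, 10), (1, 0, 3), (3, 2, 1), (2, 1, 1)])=incident: (3,2), (2,1)
= 2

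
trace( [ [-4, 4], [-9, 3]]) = diagonal: (-4) + 3
= -1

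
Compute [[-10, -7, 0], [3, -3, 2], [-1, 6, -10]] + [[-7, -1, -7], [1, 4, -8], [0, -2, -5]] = [[-17, -8, -7], [4, 1, -6], [-1, 4, -15]]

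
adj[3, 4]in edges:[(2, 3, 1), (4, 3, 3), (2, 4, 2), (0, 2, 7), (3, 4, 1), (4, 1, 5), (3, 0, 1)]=1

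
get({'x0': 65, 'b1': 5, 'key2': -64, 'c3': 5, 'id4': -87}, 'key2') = -64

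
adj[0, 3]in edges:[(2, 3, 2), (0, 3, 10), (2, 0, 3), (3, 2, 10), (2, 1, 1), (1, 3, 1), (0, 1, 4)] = 10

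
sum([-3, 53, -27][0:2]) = 50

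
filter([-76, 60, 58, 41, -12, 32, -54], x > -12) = keep x where x > -12: -76✗, 60✓, 58✓, 41✓, -12✗, 32✓, -54✗
= [60, 58, 41, 32]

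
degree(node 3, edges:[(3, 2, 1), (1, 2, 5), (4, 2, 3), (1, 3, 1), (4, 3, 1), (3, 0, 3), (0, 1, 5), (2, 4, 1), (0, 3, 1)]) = 5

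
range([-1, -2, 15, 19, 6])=21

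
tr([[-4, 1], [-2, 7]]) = diagonal: (-4) + 7
= 3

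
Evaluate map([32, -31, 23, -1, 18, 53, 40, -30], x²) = [1024, 961, 529, 1, 324, 2809, 1600, 900]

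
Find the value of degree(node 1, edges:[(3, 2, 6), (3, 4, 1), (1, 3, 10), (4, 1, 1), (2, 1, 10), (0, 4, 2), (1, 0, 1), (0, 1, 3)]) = 5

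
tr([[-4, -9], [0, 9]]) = diagonal: (-4) + 9
= 5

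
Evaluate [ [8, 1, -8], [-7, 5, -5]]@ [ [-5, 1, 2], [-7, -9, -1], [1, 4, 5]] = [[-55, -33, -25], [-5, -72, -44]]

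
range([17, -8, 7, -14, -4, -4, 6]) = 31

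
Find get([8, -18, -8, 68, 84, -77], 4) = 84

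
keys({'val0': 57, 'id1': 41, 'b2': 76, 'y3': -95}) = ['val0', 'id1', 'b2', 'y3']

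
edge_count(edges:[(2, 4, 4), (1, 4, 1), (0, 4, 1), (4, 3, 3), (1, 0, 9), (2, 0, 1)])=6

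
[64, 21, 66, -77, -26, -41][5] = -41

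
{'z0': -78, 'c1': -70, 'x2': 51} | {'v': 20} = {'z0': -78, 'c1': -70, 'x2': 51, 'v': 20}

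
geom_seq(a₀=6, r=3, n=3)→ a_0 = 6*3^0 = 6
a_1 = 6*3^1 = 18
a_2 = 6*3^2 = 54
= [6, 18, 54]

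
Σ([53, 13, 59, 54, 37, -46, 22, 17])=53 + 13 + 59 + 54 + 37 + (-46) + 22 + 17
= 209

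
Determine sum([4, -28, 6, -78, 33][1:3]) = slice → [-28, 6]
(-28) + 6
= -22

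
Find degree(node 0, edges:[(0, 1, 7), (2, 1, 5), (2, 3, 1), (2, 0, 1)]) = 2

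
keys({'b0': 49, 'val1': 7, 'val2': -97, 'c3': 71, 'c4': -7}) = ['b0', 'val1', 'val2', 'c3', 'c4']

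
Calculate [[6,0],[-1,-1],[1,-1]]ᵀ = [[6, -1, 1], [0, -1, -1]]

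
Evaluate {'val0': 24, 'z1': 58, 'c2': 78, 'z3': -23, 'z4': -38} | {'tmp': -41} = {'val0': 24, 'z1': 58, 'c2': 78, 'z3': -23, 'z4': -38, 'tmp': -41}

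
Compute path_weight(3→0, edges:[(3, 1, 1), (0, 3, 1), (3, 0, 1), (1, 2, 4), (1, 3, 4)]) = w(3→0)=1
= 1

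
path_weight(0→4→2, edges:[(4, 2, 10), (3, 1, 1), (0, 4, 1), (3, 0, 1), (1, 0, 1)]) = 11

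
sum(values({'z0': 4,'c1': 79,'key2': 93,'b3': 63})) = 4 + 79 + 93 + 63
= 239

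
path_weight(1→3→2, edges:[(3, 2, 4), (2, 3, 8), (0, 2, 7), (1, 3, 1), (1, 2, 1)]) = 5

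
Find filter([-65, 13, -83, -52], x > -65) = keep x where x > -65: -65✗, 13✓, -83✗, -52✓
= [13, -52]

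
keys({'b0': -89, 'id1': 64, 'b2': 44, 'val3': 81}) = ['b0', 'id1', 'b2', 'val3']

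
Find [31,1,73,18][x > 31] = keep x where x > 31: 31✗, 1✗, 73✓, 18✗
= [73]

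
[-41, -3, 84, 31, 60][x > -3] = [84, 31, 60]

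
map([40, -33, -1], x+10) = 40+10=50, -33+10=-23, -1+10=9
= [50, -23, 9]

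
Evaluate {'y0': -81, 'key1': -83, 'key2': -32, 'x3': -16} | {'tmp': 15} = {'y0': -81, 'key1': -83, 'key2': -32, 'x3': -16, 'tmp': 15}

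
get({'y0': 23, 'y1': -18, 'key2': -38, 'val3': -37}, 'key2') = -38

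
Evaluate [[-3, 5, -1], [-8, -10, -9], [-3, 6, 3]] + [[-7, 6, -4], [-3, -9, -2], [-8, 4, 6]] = [[-10, 11, -5], [-11, -19, -11], [-11, 10, 9]]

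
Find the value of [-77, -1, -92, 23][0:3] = [-77, -1, -92]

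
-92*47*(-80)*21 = 7264320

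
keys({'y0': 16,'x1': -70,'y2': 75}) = ['y0', 'x1', 'y2']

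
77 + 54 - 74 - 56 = 1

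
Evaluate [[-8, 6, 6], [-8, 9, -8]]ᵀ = [[-8, -8], [6, 9], [6, -8]]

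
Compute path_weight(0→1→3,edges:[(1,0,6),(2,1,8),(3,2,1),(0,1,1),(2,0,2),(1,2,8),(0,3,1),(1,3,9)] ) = w(0→1)=1 + w(1→3)=9
= 10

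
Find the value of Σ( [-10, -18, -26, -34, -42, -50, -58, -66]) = (-10) + (-18) + (-26) + (-34) + (-42) + (-50) + (-58) + (-66)
= -304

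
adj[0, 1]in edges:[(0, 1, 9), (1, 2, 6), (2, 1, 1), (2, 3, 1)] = 9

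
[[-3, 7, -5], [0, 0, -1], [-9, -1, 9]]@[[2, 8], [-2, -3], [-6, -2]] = C[0][0] = (-3)*(2) + (7)*(-2) + (-5)*(-6) = 10
C[0][1] = (-3)*(8) + (7)*(-3) + (-5)*(-2) = -35
C[1][0] = (0)*(2) + (0)*(-2) + (-1)*(-6) = 6
C[1][1] = (0)*(8) + (0)*(-3) + (-1)*(-2) = 2
C[2][0] = (-9)*(2) + (-1)*(-2) + (9)*(-6) = -70
C[2][1] = (-9)*(8) + (-1)*(-3) + (9)*(-2) = -87
= [[10, -35], [6, 2], [-70, -87]]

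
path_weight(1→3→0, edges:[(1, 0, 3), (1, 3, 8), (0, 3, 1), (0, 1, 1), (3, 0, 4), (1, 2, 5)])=w(1→3)=8 + w(3→0)=4
= 12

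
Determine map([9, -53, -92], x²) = [81, 2809, 8464]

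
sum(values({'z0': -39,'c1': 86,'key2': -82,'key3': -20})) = -55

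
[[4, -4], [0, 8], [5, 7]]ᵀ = [[4, 0, 5], [-4, 8, 7]]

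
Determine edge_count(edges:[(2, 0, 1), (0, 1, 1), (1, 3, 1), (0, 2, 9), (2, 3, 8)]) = 5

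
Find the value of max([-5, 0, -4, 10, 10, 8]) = 10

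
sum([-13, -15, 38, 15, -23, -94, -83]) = -175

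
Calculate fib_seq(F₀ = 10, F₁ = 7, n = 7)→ F_2 = F_1 + F_0 = 17
F_3 = F_2 + F_1 = 24
F_4 = F_3 + F_2 = 41
...
= [10, 7, 17, 24, 41, 65, 106]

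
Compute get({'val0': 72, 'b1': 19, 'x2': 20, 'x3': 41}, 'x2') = 20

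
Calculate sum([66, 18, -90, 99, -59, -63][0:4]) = slice → [66, 18, -90, 99]
66 + 18 + (-90) + 99
= 93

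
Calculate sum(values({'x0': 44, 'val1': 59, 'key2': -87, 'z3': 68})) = 84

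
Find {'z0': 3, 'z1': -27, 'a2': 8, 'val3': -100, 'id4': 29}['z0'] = 3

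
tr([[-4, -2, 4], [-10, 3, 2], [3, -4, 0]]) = diagonal: (-4) + 3 + 0
= -1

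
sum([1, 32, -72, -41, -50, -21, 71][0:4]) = -80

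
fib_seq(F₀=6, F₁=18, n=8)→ [6, 18, 24, 42, 66, 108, 174, 282]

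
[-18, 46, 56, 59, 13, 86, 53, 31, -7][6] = 53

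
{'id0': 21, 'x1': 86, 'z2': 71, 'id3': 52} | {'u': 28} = {'id0': 21, 'x1': 86, 'z2': 71, 'id3': 52, 'u': 28}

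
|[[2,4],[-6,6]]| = (2)*(6) - (4)*(-6)
= 36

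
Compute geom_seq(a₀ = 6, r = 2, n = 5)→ [6, 12, 24, 48, 96]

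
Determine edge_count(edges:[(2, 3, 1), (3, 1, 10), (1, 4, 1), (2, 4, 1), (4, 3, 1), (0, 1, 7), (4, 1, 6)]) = 7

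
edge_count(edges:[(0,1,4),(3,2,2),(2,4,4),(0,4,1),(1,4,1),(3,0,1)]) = 6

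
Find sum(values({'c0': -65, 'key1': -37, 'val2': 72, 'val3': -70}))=-100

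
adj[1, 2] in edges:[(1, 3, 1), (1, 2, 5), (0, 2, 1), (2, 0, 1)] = 5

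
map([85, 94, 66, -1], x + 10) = 85+10=95, 94+10=104, 66+10=76, -1+10=9
= [95, 104, 76, 9]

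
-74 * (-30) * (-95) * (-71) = 14973900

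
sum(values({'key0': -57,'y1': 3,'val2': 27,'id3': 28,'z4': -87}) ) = (-57) + 3 + 27 + 28 + (-87)
= -86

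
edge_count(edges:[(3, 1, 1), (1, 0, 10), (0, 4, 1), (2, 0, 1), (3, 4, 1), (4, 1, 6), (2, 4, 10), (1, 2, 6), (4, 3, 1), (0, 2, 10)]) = 10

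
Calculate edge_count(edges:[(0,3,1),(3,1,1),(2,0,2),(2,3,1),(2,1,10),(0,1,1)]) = 6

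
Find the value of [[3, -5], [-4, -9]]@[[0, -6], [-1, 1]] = [[5, -23], [9, 15]]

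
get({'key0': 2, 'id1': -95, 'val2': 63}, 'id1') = -95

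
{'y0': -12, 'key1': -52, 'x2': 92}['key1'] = -52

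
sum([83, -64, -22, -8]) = 83 + (-64) + (-22) + (-8)
= -11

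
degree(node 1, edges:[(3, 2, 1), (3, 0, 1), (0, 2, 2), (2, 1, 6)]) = 1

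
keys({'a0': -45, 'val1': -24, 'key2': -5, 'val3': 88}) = ['a0', 'val1', 'key2', 'val3']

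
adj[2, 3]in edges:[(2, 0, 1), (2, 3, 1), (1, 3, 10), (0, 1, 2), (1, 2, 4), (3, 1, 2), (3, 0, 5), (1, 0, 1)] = 1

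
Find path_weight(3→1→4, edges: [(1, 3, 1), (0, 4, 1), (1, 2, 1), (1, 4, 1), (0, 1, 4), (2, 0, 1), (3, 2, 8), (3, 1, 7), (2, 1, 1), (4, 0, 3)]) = 8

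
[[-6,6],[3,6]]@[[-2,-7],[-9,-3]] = C[0][0] = (-6)*(-2) + (6)*(-9) = -42
C[0][1] = (-6)*(-7) + (6)*(-3) = 24
C[1][0] = (3)*(-2) + (6)*(-9) = -60
C[1][1] = (3)*(-7) + (6)*(-3) = -39
= [[-42, 24], [-60, -39]]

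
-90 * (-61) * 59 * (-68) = -22025880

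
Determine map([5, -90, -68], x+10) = 5+10=15, -90+10=-80, -68+10=-58
= [15, -80, -58]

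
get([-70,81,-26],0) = -70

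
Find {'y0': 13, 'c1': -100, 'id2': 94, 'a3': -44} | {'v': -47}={'y0': 13, 'c1': -100, 'id2': 94, 'a3': -44, 'v': -47}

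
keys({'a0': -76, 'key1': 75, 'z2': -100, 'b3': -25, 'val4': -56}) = ['a0', 'key1', 'z2', 'b3', 'val4']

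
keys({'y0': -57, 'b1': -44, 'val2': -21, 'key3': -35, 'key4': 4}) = ['y0', 'b1', 'val2', 'key3', 'key4']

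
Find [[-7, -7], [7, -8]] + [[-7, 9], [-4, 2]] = [[-14, 2], [3, -6]]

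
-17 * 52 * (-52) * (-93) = -4275024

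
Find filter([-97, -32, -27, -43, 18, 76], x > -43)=[-32, -27, 18, 76]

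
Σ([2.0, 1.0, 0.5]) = 2.0 + 1.0 + 0.5
= 3.5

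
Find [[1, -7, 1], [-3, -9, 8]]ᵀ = [[1, -3], [-7, -9], [1, 8]]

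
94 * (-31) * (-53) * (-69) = -10656498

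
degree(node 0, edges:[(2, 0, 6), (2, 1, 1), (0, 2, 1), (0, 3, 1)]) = 3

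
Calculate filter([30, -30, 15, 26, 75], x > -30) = [30, 15, 26, 75]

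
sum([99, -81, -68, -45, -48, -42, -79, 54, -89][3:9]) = slice → [-45, -48, -42, -79, 54, -89]
(-45) + (-48) + (-42) + (-79) + 54 + (-89)
= -249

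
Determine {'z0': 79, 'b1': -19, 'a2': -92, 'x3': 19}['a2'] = -92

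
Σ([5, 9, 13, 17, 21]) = 65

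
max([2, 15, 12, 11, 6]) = 15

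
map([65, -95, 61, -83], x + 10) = [75, -85, 71, -73]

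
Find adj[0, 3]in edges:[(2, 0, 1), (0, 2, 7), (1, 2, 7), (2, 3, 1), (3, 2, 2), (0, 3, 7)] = 7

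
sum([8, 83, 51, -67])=75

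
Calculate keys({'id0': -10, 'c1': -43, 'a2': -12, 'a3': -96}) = ['id0', 'c1', 'a2', 'a3']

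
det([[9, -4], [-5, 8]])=(9)*(8) - (-4)*(-5)
= 52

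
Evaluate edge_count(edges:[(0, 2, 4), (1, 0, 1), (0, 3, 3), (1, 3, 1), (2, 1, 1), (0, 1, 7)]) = 6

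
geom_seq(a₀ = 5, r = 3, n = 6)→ a_0 = 5*3^0 = 5
a_1 = 5*3^1 = 15
a_2 = 5*3^2 = 45
...
= [5, 15, 45, 135, 405, 1215]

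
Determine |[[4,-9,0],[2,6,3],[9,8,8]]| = (1)*(4)*det([[6, 3], [8, 8]]) + (-1)*(-9)*det([[2, 3], [9, 8]]) + (1)*(0)*det([[2, 6], [9, 8]])
= 96 + -99 + 0
= -3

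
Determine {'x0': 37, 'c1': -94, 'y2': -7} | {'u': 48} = {'x0': 37, 'c1': -94, 'y2': -7, 'u': 48}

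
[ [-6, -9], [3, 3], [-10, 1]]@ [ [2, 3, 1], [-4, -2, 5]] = [[24, 0, -51], [-6, 3, 18], [-24, -32, -5]]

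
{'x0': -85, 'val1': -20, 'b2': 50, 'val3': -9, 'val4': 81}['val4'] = 81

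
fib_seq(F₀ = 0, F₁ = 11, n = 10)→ F_2 = F_1 + F_0 = 11
F_3 = F_2 + F_1 = 22
F_4 = F_3 + F_2 = 33
...
= [0, 11, 11, 22, 33, 55, 88, 143, 231, 374]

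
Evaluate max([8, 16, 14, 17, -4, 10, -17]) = 17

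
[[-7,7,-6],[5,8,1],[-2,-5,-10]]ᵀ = [[-7, 5, -2], [7, 8, -5], [-6, 1, -10]]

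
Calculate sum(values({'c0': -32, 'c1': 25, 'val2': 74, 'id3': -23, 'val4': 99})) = 143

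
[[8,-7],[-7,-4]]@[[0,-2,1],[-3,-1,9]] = [[21, -9, -55], [12, 18, -43]]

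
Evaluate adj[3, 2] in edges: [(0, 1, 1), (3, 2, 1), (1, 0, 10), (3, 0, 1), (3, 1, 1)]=1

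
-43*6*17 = -4386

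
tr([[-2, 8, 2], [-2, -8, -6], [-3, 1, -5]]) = diagonal: (-2) + (-8) + (-5)
= -15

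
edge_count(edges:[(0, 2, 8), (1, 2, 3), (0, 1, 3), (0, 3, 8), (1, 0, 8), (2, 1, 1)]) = 6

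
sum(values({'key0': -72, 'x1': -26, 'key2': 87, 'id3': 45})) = (-72) + (-26) + 87 + 45
= 34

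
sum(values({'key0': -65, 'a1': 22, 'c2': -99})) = -142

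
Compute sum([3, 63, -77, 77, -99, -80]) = -113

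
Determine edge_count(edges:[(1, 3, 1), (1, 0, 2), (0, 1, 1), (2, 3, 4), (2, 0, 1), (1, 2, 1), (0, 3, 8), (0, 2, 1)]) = 8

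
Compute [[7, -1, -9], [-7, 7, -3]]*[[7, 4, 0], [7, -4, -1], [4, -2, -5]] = [[6, 50, 46], [-12, -50, 8]]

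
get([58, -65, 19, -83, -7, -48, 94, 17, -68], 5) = -48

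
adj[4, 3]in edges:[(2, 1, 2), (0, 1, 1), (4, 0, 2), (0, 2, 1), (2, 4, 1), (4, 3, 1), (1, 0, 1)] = 1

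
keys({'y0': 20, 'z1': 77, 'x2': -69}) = ['y0', 'z1', 'x2']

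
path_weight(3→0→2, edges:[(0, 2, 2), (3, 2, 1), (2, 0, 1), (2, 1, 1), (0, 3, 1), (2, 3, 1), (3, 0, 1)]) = w(3→0)=1 + w(0→2)=2
= 3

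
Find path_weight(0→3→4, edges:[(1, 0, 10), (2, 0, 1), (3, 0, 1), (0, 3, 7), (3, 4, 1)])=w(0→3)=7 + w(3→4)=1
= 8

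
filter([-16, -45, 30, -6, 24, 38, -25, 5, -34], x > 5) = [30, 24, 38]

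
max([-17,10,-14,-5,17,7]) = 17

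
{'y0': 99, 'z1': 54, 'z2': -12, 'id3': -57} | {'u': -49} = {'y0': 99, 'z1': 54, 'z2': -12, 'id3': -57, 'u': -49}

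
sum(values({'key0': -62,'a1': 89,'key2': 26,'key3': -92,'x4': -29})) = -68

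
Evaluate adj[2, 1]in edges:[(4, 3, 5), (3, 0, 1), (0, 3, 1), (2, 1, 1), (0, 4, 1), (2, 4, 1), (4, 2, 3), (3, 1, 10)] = 1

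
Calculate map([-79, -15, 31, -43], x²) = (-79)²=6241, (-15)²=225, (31)²=961, (-43)²=1849
= [6241, 225, 961, 1849]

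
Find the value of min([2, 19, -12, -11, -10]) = -12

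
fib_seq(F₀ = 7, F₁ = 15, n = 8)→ [7, 15, 22, 37, 59, 96, 155, 251]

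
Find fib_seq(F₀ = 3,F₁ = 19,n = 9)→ [3, 19, 22, 41, 63, 104, 167, 271, 438]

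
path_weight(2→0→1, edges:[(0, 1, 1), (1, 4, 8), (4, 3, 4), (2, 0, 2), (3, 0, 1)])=w(2→0)=2 + w(0→1)=1
= 3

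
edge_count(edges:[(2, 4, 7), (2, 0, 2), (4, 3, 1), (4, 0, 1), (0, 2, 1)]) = 5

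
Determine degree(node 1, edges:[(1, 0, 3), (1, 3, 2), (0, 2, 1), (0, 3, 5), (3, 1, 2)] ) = incident: (1,0), (1,3), (3,1)
= 3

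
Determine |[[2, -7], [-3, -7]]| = (2)*(-7) - (-7)*(-3)
= -35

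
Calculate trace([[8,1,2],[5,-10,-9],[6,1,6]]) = 4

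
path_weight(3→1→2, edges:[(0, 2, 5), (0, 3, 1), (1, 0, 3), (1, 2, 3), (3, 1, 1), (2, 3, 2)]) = w(3→1)=1 + w(1→2)=3
= 4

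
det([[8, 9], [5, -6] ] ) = -93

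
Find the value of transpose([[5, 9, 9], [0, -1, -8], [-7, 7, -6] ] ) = [[5, 0, -7], [9, -1, 7], [9, -8, -6]]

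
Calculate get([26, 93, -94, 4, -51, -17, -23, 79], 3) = 4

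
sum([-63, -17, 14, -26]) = -92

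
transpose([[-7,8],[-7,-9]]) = [[-7, -7], [8, -9]]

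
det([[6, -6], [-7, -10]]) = -102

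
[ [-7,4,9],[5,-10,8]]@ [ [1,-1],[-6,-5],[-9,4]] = [[-112, 23], [-7, 77]]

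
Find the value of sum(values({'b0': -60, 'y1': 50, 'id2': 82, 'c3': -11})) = 61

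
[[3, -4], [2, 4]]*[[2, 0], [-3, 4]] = C[0][0] = (3)*(2) + (-4)*(-3) = 18
C[0][1] = (3)*(0) + (-4)*(4) = -16
C[1][0] = (2)*(2) + (4)*(-3) = -8
C[1][1] = (2)*(0) + (4)*(4) = 16
= [[18, -16], [-8, 16]]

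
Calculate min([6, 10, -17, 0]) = -17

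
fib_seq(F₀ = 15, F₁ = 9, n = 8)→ F_2 = F_1 + F_0 = 24
F_3 = F_2 + F_1 = 33
F_4 = F_3 + F_2 = 57
...
= [15, 9, 24, 33, 57, 90, 147, 237]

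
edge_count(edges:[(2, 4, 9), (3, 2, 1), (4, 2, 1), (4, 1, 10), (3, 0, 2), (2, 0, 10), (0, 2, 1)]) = 7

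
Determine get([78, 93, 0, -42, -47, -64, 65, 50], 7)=50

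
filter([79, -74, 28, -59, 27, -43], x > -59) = [79, 28, 27, -43]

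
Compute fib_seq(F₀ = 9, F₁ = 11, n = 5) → [9, 11, 20, 31, 51]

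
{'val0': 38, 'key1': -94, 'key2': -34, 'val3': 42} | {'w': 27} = {'val0': 38, 'key1': -94, 'key2': -34, 'val3': 42, 'w': 27}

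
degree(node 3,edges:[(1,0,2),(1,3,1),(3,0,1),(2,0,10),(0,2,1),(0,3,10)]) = incident: (1,3), (3,0), (0,3)
= 3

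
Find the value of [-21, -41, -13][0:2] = [-21, -41]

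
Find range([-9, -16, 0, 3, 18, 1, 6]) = 34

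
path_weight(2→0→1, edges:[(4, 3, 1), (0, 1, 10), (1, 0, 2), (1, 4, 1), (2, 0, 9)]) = 19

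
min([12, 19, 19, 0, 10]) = 0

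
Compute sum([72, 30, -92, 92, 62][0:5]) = slice → [72, 30, -92, 92, 62]
72 + 30 + (-92) + 92 + 62
= 164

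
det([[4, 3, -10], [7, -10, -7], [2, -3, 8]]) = -604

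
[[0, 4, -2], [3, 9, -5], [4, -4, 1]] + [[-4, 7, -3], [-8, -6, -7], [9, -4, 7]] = [[-4, 11, -5], [-5, 3, -12], [13, -8, 8]]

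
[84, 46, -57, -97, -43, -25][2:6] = [-57, -97, -43, -25]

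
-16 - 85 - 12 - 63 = -176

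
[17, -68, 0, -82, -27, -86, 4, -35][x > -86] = keep x where x > -86: 17✓, -68✓, 0✓, -82✓, -27✓, -86✗, 4✓, -35✓
= [17, -68, 0, -82, -27, 4, -35]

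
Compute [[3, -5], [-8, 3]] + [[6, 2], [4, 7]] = [[9, -3], [-4, 10]]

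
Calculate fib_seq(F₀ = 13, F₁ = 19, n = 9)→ F_2 = F_1 + F_0 = 32
F_3 = F_2 + F_1 = 51
F_4 = F_3 + F_2 = 83
...
= [13, 19, 32, 51, 83, 134, 217, 351, 568]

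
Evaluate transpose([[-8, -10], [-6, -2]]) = [[-8, -6], [-10, -2]]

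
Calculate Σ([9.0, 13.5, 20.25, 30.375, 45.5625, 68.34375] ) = 187.03125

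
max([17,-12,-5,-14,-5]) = 17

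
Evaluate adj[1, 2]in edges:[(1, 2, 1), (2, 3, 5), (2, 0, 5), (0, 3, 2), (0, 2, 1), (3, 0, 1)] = 1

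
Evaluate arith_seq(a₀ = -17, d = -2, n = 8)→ a_0 = -17 + 0*-2 = -17
a_1 = -17 + 1*-2 = -19
a_2 = -17 + 2*-2 = -21
...
= [-17, -19, -21, -23, -25, -27, -29, -31]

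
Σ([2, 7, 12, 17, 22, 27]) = 2 + 7 + 12 + 17 + 22 + 27
= 87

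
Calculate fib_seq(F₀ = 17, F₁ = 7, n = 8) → [17, 7, 24, 31, 55, 86, 141, 227]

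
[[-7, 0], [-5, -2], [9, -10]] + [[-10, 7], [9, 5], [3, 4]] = [[-17, 7], [4, 3], [12, -6]]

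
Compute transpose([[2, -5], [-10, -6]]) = [[2, -10], [-5, -6]]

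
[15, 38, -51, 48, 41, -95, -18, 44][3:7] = [48, 41, -95, -18]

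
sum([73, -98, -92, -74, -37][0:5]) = -228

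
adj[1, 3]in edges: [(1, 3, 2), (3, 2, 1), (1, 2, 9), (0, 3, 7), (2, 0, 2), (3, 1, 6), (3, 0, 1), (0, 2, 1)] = 2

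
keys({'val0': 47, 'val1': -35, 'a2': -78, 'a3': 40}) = ['val0', 'val1', 'a2', 'a3']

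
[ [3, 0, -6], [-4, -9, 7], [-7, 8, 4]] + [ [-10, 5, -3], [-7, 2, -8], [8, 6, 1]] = [[-7, 5, -9], [-11, -7, -1], [1, 14, 5]]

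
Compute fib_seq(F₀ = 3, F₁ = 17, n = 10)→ [3, 17, 20, 37, 57, 94, 151, 245, 396, 641]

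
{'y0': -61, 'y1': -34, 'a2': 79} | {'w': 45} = {'y0': -61, 'y1': -34, 'a2': 79, 'w': 45}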